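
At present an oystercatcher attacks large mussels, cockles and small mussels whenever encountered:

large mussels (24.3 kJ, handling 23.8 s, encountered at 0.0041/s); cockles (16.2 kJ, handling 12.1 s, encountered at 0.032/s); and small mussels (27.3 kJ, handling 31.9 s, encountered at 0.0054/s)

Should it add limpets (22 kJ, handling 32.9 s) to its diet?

Yes

Current rate: (0.0041×24.3 + 0.032×16.2 + 0.0054×27.3)/(1 + 0.0041×23.8 + 0.032×12.1 + 0.0054×31.9) = 0.4619 kJ/s.
Profitability of limpets: 22/32.9 = 0.6687 kJ/s.
0.6687 > 0.4619, so adding limpets raises the average — include it.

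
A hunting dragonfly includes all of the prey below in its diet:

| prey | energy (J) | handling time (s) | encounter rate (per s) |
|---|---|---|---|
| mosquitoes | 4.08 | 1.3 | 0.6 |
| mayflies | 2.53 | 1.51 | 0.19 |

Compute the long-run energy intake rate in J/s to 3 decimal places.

R = (0.6×4.08 + 0.19×2.53) / (1 + 0.6×1.3 + 0.19×1.51) = 2.929/2.067 = 1.417 J/s.

1.417 J/s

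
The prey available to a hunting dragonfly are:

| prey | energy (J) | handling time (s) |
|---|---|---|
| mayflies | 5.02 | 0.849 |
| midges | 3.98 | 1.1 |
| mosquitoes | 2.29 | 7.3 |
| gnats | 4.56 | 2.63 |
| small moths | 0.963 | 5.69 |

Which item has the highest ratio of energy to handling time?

In descending order of E/h:
mayflies: 5.02/0.849 = 5.91 J/s
midges: 3.98/1.1 = 3.62 J/s
gnats: 4.56/2.63 = 1.73 J/s
mosquitoes: 2.29/7.3 = 0.314 J/s
small moths: 0.963/5.69 = 0.169 J/s

mayflies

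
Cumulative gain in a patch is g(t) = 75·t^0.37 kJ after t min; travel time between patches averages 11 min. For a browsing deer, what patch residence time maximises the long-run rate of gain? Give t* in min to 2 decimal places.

6.46 min

Maximise g(t)/(T+t): set derivative to zero → g'(t)(T+t) = g(t).
g'(t) = 0.37·75·t^-0.63. Setting 0.37·75·t^-0.63 = 75·t^0.37/(11+t) gives 0.37(11+t) = t, so 0.63·t = 0.37×11.
t* = 0.37×11/0.63 = 6.46 min.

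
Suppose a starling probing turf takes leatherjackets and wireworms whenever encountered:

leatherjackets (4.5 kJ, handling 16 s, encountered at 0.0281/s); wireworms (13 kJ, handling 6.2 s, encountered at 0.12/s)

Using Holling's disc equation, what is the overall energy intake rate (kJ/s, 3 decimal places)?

R = Σλ_iE_i / (1 + Σλ_ih_i)
Numerator: 0.0281×4.5 + 0.12×13 = 1.686
Denominator: 1 + 0.0281×16 + 0.12×6.2 = 2.194
R = 1.686/2.194 = 0.7688 kJ/s

0.769 kJ/s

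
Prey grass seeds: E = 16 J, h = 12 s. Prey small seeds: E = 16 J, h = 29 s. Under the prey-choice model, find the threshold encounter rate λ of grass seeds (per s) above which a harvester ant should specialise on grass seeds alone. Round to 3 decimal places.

The zero-one rule: include small seeds iff E₂/h₂ > λE₁/(1+λh₁). Equality gives the switch point.
λE₁h₂ = E₂ + λE₂h₁ ⇒ λ = E₂/(E₁h₂ − E₂h₁) = 16/(464 − 192) = 0.05882 per s.

0.059 per s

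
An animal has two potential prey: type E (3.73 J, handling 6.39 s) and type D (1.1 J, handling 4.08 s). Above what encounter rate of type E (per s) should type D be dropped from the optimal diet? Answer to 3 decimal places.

The zero-one rule: include type D iff E₂/h₂ > λE₁/(1+λh₁). Equality gives the switch point.
λE₁h₂ = E₂ + λE₂h₁ ⇒ λ = E₂/(E₁h₂ − E₂h₁) = 1.1/(15.22 − 7.029) = 0.1343 per s.

0.134 per s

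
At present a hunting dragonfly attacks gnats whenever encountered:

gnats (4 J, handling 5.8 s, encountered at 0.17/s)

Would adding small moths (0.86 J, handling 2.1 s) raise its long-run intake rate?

Yes

Intake rate on the current diet: R = (0.17×4) / (1 + 0.17×5.8) = 0.68/1.986 = 0.3424 J/s.
small moths: E/h = 0.86/2.1 = 0.4095 J/s.
Since 0.4095 > R, including small moths increases the long-run rate.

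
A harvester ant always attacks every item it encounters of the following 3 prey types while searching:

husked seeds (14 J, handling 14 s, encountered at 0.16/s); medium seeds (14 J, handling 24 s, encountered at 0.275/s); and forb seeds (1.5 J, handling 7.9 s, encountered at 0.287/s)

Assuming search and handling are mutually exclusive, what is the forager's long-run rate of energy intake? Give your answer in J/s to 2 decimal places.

0.54 J/s

R = Σλ_iE_i / (1 + Σλ_ih_i)
Numerator: 0.16×14 + 0.275×14 + 0.287×1.5 = 6.521
Denominator: 1 + 0.16×14 + 0.275×24 + 0.287×7.9 = 12.11
R = 6.521/12.11 = 0.5386 J/s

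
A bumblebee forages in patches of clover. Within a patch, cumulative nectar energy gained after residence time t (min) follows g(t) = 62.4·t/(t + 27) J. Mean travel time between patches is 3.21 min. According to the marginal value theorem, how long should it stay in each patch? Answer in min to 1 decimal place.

By the marginal value theorem, leave when the instantaneous gain rate g'(t) equals the habitat-wide average g(t)/(T + t).
g'(t) = 62.4·27/(t + 27)². Setting 62.4·27/(t+27)² = 62.4t/[(t+27)(3.21+t)] gives 27(3.21+t) = t(t+27), so t² = 27×3.21 = 86.67.
t* = √86.67 = 9.31 min.

9.3 min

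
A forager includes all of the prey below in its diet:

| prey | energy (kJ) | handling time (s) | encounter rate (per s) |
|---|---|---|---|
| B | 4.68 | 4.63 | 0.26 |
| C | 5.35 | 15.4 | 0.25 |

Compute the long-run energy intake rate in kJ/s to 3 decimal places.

Energy encountered per unit search time: 0.26×4.68 + 0.25×5.35 = 2.554 kJ/s.
Handling time per unit search time: 0.26×4.63 + 0.25×15.4 = 5.054.
Rate = 2.554/(1 + 5.054) = 0.4219 kJ/s.

0.422 kJ/s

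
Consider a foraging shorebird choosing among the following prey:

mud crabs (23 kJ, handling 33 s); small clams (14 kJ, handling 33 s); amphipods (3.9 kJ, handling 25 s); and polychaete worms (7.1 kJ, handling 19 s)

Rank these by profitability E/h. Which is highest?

Profitability E/h (kJ/s): mud crabs = 23/33 = 0.697, small clams = 14/33 = 0.424, amphipods = 3.9/25 = 0.156, polychaete worms = 7.1/19 = 0.374.
Ranked: mud crabs > small clams > polychaete worms > amphipods.

mud crabs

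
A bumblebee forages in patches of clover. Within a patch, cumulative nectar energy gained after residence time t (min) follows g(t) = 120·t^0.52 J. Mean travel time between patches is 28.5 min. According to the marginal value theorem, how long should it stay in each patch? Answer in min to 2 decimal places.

Maximise g(t)/(T+t): set derivative to zero → g'(t)(T+t) = g(t).
g'(t) = 0.52·120·t^-0.48. Setting 0.52·120·t^-0.48 = 120·t^0.52/(28.5+t) gives 0.52(28.5+t) = t, so 0.48·t = 0.52×28.5.
t* = 0.52×28.5/0.48 = 30.88 min.

30.88 min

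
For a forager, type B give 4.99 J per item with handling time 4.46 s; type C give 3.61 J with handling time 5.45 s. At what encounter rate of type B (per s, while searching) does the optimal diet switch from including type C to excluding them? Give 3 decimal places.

The zero-one rule: include type C iff E₂/h₂ > λE₁/(1+λh₁). Equality gives the switch point.
λE₁h₂ = E₂ + λE₂h₁ ⇒ λ = E₂/(E₁h₂ − E₂h₁) = 3.61/(27.2 − 16.1) = 0.3254 per s.

0.325 per s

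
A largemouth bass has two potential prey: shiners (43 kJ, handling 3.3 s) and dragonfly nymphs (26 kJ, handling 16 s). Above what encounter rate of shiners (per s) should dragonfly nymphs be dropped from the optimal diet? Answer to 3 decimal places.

0.043 per s

At the threshold, the rate on shiners alone equals the profitability of dragonfly nymphs: λ·43/(1 + λ·3.3) = 26/16 = 1.625.
Rearranging, λ(43 − 1.625×3.3) = 1.625, so λ = 1.625/37.64 = 0.04318 per s.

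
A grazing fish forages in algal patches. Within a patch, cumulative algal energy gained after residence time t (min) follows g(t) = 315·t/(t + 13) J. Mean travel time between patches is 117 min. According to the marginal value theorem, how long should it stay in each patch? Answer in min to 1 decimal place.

By the marginal value theorem, leave when the instantaneous gain rate g'(t) equals the habitat-wide average g(t)/(T + t).
g'(t) = 315·13/(t + 13)². Setting 315·13/(t+13)² = 315t/[(t+13)(117+t)] gives 13(117+t) = t(t+13), so t² = 13×117 = 1521.
t* = √1521 = 39 min.

39.0 min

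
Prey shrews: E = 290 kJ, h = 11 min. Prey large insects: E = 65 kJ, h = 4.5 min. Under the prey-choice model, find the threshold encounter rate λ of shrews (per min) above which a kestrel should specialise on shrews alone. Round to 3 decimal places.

At the threshold, the rate on shrews alone equals the profitability of large insects: λ·290/(1 + λ·11) = 65/4.5 = 14.44.
Rearranging, λ(290 − 14.44×11) = 14.44, so λ = 14.44/131.1 = 0.1102 per min.

0.110 per min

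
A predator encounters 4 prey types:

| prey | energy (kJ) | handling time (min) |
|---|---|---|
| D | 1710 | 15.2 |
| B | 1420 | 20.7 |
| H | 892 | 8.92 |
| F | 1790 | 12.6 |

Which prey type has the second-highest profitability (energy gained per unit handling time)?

In descending order of E/h:
F: 1790/12.6 = 142 kJ/min
D: 1710/15.2 = 112 kJ/min
H: 892/8.92 = 100 kJ/min
B: 1420/20.7 = 68.6 kJ/min

D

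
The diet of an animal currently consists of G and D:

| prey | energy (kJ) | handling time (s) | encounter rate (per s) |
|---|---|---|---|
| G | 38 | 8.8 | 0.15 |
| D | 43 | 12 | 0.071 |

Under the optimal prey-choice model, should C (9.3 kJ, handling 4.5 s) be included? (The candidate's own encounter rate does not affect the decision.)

No

Intake rate on the current diet: R = (0.15×38 + 0.071×43) / (1 + 0.15×8.8 + 0.071×12) = 8.753/3.172 = 2.759 kJ/s.
C: E/h = 9.3/4.5 = 2.067 kJ/s.
Since 2.067 < R, time spent handling C is better spent searching.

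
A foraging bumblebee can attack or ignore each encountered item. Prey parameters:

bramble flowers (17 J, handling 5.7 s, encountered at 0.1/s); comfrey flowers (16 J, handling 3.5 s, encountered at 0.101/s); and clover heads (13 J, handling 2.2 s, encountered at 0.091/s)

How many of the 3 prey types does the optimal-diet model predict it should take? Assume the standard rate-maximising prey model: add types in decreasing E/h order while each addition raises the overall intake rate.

3

Rank by E/h (J/s): clover heads 5.91, comfrey flowers 4.57, bramble flowers 2.98. Include each in turn until the next type's E/h falls below the running intake rate.
Rate on top 1: 0.9857. comfrey flowers: 4.57 > 0.9857 → include.
Rate on top 2: 1.802. bramble flowers: 2.98 > 1.802 → include.
Optimal diet: clover heads, comfrey flowers, bramble flowers — 3 of 3 types.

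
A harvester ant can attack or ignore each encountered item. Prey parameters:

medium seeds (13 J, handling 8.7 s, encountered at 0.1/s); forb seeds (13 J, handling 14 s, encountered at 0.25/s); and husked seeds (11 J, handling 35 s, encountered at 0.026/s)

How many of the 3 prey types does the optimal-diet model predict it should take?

E/h in descending order: medium seeds 1.49, forb seeds 0.929, husked seeds 0.314 J/s. The optimal diet is the largest prefix of this list for which every included type satisfies E_i/h_i > R on the types above it.
Rate on top 1: 0.6952. forb seeds: 0.929 > 0.6952 → include.
Rate on top 2: 0.8473. husked seeds: 0.314 < 0.8473 → exclude; stop.
Optimal diet: medium seeds, forb seeds — 2 of 3 types.

2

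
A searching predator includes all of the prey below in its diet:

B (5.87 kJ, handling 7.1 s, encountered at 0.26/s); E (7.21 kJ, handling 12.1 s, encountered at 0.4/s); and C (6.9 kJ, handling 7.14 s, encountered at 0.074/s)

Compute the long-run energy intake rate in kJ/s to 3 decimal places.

0.599 kJ/s

R = Σλ_iE_i / (1 + Σλ_ih_i)
Numerator: 0.26×5.87 + 0.4×7.21 + 0.074×6.9 = 4.921
Denominator: 1 + 0.26×7.1 + 0.4×12.1 + 0.074×7.14 = 8.214
R = 4.921/8.214 = 0.599 kJ/s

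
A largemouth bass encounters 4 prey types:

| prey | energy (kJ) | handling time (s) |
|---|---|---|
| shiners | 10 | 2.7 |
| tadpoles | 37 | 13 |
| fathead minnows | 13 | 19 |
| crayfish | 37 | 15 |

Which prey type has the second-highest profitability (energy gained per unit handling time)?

tadpoles

Profitability E/h (kJ/s): shiners = 10/2.7 = 3.7, tadpoles = 37/13 = 2.85, fathead minnows = 13/19 = 0.684, crayfish = 37/15 = 2.47.
Ranked: shiners > tadpoles > crayfish > fathead minnows.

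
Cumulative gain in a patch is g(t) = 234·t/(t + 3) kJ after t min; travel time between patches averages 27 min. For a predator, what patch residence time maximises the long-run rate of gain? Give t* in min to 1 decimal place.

9.0 min

Maximise g(t)/(T+t): set derivative to zero → g'(t)(T+t) = g(t).
g'(t) = 234·3/(t + 3)². Setting 234·3/(t+3)² = 234t/[(t+3)(27+t)] gives 3(27+t) = t(t+3), so t² = 3×27 = 81.
t* = √81 = 9 min.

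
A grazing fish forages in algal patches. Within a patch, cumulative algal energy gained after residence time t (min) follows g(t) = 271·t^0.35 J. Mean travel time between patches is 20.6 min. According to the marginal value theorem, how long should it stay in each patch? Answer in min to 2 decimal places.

Optimal t* satisfies g'(t*) = g(t*)/(T + t*).
g'(t) = 0.35·271·t^-0.65. Setting 0.35·271·t^-0.65 = 271·t^0.35/(20.6+t) gives 0.35(20.6+t) = t, so 0.65·t = 0.35×20.6.
t* = 0.35×20.6/0.65 = 11.09 min.

11.09 min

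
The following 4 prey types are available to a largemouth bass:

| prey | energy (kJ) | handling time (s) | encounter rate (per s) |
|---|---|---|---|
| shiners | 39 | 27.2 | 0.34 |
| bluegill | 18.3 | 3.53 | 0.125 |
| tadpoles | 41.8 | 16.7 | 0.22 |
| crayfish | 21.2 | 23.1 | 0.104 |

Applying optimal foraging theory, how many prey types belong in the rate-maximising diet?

E/h in descending order: bluegill 5.18, tadpoles 2.5, shiners 1.43, crayfish 0.918 kJ/s. The optimal diet is the largest prefix of this list for which every included type satisfies E_i/h_i > R on the types above it.
Rate on top 1: 1.587. tadpoles: 2.5 > 1.587 → include.
Rate on top 2: 2.245. shiners: 1.43 < 2.245 → exclude; stop.
Optimal diet: bluegill, tadpoles — 2 of 4 types.

2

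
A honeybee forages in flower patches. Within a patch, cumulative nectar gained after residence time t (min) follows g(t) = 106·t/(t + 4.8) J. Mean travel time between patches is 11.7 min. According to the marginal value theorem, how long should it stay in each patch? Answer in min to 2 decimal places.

7.49 min

Maximise g(t)/(T+t): set derivative to zero → g'(t)(T+t) = g(t).
g'(t) = 106·4.8/(t + 4.8)². Setting 106·4.8/(t+4.8)² = 106t/[(t+4.8)(11.7+t)] gives 4.8(11.7+t) = t(t+4.8), so t² = 4.8×11.7 = 56.16.
t* = √56.16 = 7.494 min.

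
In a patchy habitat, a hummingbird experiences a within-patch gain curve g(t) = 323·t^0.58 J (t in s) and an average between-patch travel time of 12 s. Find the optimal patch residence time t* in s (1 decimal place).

16.6 s

By the marginal value theorem, leave when the instantaneous gain rate g'(t) equals the habitat-wide average g(t)/(T + t).
g'(t) = 0.58·323·t^-0.42. Setting 0.58·323·t^-0.42 = 323·t^0.58/(12+t) gives 0.58(12+t) = t, so 0.42·t = 0.58×12.
t* = 0.58×12/0.42 = 16.57 s.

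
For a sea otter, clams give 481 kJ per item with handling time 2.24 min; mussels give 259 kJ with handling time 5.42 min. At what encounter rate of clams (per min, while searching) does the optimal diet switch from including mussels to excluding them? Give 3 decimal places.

At the threshold, the rate on clams alone equals the profitability of mussels: λ·481/(1 + λ·2.24) = 259/5.42 = 47.79.
Rearranging, λ(481 − 47.79×2.24) = 47.79, so λ = 47.79/374 = 0.1278 per min.

0.128 per min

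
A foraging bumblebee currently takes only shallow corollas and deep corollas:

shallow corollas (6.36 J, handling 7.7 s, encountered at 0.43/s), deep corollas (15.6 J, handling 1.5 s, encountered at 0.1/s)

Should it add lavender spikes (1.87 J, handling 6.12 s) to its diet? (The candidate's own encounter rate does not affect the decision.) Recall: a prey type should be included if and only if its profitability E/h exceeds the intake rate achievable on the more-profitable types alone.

No

Current rate: (0.43×6.36 + 0.1×15.6)/(1 + 0.43×7.7 + 0.1×1.5) = 0.9627 J/s.
lavender spikes: E/h = 1.87/6.12 = 0.3056 J/s.
0.3056 < 0.9627, so adding lavender spikes would lower the average — exclude it.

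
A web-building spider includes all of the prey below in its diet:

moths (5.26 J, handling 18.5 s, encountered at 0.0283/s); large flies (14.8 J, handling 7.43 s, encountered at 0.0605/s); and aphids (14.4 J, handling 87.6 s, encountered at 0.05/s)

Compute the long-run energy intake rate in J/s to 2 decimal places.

0.28 J/s

Energy encountered per unit search time: 0.0283×5.26 + 0.0605×14.8 + 0.05×14.4 = 1.764 J/s.
Handling time per unit search time: 0.0283×18.5 + 0.0605×7.43 + 0.05×87.6 = 5.353.
Rate = 1.764/(1 + 5.353) = 0.2777 J/s.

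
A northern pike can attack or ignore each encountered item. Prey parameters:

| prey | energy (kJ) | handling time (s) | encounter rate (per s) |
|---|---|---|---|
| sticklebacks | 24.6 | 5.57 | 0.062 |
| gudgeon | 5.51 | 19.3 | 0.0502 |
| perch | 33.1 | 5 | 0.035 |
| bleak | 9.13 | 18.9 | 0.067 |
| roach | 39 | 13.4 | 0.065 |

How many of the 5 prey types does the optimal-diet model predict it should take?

3

Rank by E/h (kJ/s): perch 6.62, sticklebacks 4.42, roach 2.91, bleak 0.483, gudgeon 0.285. Include each in turn until the next type's E/h falls below the running intake rate.
Rate on top 1: 0.986. sticklebacks: 4.42 > 0.986 → include.
Rate on top 2: 1.765. roach: 2.91 > 1.765 → include.
Rate on top 3: 2.182. bleak: 0.483 < 2.182 → exclude; stop.
Optimal diet: perch, sticklebacks, roach — 3 of 5 types.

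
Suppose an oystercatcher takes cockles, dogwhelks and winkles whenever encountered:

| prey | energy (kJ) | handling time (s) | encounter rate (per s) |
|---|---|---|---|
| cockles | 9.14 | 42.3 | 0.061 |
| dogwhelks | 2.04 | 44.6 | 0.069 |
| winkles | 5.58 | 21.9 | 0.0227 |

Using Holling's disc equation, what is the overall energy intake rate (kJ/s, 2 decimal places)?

R = (0.061×9.14 + 0.069×2.04 + 0.0227×5.58) / (1 + 0.061×42.3 + 0.069×44.6 + 0.0227×21.9) = 0.825/7.155 = 0.1153 kJ/s.

0.12 kJ/s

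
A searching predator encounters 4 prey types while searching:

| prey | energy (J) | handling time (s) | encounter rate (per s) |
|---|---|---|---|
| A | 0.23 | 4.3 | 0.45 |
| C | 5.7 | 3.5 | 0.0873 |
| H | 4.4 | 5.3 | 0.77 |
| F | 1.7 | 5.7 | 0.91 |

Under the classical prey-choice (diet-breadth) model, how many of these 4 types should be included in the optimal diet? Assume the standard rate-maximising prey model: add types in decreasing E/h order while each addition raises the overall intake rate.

2

Profitabilities (E/h, J/s): C 1.63, H 0.83, F 0.298, A 0.0535. Add prey in this order while the next type's profitability exceeds the intake rate on those already taken.
Rate on top 1: 0.3811. H: 0.83 > 0.3811 → include.
Rate on top 2: 0.7214. F: 0.298 < 0.7214 → exclude; stop.
Optimal diet: C, H — 2 of 4 types.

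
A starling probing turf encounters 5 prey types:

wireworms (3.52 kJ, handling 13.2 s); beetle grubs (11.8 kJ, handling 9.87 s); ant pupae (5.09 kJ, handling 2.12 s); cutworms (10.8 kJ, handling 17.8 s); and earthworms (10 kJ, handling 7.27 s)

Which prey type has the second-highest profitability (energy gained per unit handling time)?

Profitability E/h (kJ/s): wireworms = 3.52/13.2 = 0.267, beetle grubs = 11.8/9.87 = 1.2, ant pupae = 5.09/2.12 = 2.4, cutworms = 10.8/17.8 = 0.607, earthworms = 10/7.27 = 1.38.
Ranked: ant pupae > earthworms > beetle grubs > cutworms > wireworms.

earthworms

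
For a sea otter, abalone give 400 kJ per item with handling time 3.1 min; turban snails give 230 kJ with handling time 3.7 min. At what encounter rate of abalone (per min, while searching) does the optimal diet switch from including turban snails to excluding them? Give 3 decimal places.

0.300 per min

Drop turban snails once their profitability E₂/h₂ falls below the rate achievable on abalone alone: E₂/h₂ = λE₁/(1 + λh₁).
Solve for λ: λE₁h₂ = E₂(1 + λh₁) → λ(E₁h₂ − E₂h₁) = E₂ → λ = E₂/(E₁h₂ − E₂h₁).
λ = 230/(400×3.7 − 230×3.1) = 230/767 = 0.2999 per min.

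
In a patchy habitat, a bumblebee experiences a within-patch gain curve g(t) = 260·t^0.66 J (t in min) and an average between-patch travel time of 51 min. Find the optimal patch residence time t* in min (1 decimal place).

99.0 min

Optimal t* satisfies g'(t*) = g(t*)/(T + t*).
g'(t) = 0.66·260·t^-0.34. Setting 0.66·260·t^-0.34 = 260·t^0.66/(51+t) gives 0.66(51+t) = t, so 0.34·t = 0.66×51.
t* = 0.66×51/0.34 = 99 min.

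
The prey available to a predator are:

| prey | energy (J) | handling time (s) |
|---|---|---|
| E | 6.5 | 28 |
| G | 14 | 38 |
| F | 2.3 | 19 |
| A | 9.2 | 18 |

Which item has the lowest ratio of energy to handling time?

Profitability E/h (J/s): E = 6.5/28 = 0.232, G = 14/38 = 0.368, F = 2.3/19 = 0.121, A = 9.2/18 = 0.511.
Ranked: A > G > E > F.

F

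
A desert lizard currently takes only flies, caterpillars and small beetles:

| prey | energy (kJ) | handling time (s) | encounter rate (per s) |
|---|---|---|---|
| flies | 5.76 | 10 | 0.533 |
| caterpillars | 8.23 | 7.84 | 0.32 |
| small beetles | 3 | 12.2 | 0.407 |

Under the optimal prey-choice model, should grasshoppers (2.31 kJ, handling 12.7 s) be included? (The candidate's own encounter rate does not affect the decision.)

No

Intake rate on the current diet: R = (0.533×5.76 + 0.32×8.23 + 0.407×3) / (1 + 0.533×10 + 0.32×7.84 + 0.407×12.2) = 6.925/13.8 = 0.5016 kJ/s.
grasshoppers: E/h = 2.31/12.7 = 0.1819 kJ/s.
Since 0.1819 < R, time spent handling grasshoppers is better spent searching.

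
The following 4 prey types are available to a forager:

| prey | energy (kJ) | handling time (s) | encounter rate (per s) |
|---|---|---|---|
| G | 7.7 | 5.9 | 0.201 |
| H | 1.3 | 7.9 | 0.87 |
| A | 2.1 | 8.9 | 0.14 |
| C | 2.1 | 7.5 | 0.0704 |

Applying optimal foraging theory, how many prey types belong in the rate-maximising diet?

Profitabilities (E/h, kJ/s): G 1.31, C 0.28, A 0.236, H 0.165. Add prey in this order while the next type's profitability exceeds the intake rate on those already taken.
Rate on top 1: 0.708. C: 0.28 < 0.708 → exclude; stop.
Optimal diet: G — 1 of 4 types.

1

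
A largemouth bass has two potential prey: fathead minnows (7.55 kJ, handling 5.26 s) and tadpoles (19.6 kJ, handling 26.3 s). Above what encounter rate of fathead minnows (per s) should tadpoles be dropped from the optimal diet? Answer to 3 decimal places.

Drop tadpoles once their profitability E₂/h₂ falls below the rate achievable on fathead minnows alone: E₂/h₂ = λE₁/(1 + λh₁).
Solve for λ: λE₁h₂ = E₂(1 + λh₁) → λ(E₁h₂ − E₂h₁) = E₂ → λ = E₂/(E₁h₂ − E₂h₁).
λ = 19.6/(7.55×26.3 − 19.6×5.26) = 19.6/95.47 = 0.2053 per s.

0.205 per s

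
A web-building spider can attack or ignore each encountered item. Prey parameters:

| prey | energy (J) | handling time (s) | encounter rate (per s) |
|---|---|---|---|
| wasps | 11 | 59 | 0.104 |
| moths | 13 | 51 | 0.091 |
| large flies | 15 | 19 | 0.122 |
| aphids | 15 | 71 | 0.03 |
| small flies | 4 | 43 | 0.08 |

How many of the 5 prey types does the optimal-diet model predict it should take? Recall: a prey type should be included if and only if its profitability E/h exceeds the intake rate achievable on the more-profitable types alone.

Rank by E/h (J/s): large flies 0.789, moths 0.255, aphids 0.211, wasps 0.186, small flies 0.093. Include each in turn until the next type's E/h falls below the running intake rate.
Rate on top 1: 0.5515. moths: 0.255 < 0.5515 → exclude; stop.
Optimal diet: large flies — 1 of 5 types.

1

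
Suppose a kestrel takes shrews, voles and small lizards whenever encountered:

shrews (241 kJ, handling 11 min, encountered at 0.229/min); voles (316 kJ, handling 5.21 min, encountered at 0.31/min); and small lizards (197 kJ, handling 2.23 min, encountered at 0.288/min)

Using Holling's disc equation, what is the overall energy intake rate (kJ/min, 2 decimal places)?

36.34 kJ/min

Energy encountered per unit search time: 0.229×241 + 0.31×316 + 0.288×197 = 209.9 kJ/min.
Handling time per unit search time: 0.229×11 + 0.31×5.21 + 0.288×2.23 = 4.776.
Rate = 209.9/(1 + 4.776) = 36.34 kJ/min.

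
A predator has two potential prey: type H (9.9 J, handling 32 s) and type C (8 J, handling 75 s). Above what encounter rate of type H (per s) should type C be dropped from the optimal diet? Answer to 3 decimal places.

0.016 per s

At the threshold, the rate on type H alone equals the profitability of type C: λ·9.9/(1 + λ·32) = 8/75 = 0.1067.
Rearranging, λ(9.9 − 0.1067×32) = 0.1067, so λ = 0.1067/6.487 = 0.01644 per s.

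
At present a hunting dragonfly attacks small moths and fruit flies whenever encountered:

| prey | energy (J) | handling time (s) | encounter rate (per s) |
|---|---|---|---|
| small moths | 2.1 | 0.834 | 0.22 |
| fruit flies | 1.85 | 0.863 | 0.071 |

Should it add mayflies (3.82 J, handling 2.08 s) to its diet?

Yes

Intake rate on the current diet: R = (0.22×2.1 + 0.071×1.85) / (1 + 0.22×0.834 + 0.071×0.863) = 0.5934/1.245 = 0.4767 J/s.
mayflies: E/h = 3.82/2.08 = 1.837 J/s.
1.837 > 0.4767, so adding mayflies raises the average — include it.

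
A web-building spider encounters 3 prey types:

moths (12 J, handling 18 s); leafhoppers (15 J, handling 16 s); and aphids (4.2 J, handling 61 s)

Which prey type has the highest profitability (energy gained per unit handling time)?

Profitability E/h (J/s): moths = 12/18 = 0.667, leafhoppers = 15/16 = 0.938, aphids = 4.2/61 = 0.0689.
Ranked: leafhoppers > moths > aphids.

leafhoppers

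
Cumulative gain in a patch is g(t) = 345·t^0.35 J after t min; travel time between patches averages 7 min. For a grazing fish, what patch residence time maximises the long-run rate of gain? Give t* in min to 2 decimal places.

By the marginal value theorem, leave when the instantaneous gain rate g'(t) equals the habitat-wide average g(t)/(T + t).
g'(t) = 0.35·345·t^-0.65. Setting 0.35·345·t^-0.65 = 345·t^0.35/(7+t) gives 0.35(7+t) = t, so 0.65·t = 0.35×7.
t* = 0.35×7/0.65 = 3.769 min.

3.77 min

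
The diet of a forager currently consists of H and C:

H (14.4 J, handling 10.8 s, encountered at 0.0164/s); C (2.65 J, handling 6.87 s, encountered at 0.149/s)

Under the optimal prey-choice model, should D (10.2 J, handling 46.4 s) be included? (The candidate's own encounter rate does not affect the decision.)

No

Current rate: (0.0164×14.4 + 0.149×2.65)/(1 + 0.0164×10.8 + 0.149×6.87) = 0.2867 J/s.
D: E/h = 10.2/46.4 = 0.2198 J/s.
Since 0.2198 < R, time spent handling D is better spent searching.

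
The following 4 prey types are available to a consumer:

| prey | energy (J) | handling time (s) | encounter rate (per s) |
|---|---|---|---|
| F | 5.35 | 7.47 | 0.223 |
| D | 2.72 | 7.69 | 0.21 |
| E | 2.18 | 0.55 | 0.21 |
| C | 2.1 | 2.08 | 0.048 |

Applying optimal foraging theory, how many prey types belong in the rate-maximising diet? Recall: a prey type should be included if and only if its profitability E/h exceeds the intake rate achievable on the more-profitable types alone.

3

Rank by E/h (J/s): E 3.96, C 1.01, F 0.716, D 0.354. Include each in turn until the next type's E/h falls below the running intake rate.
Rate on top 1: 0.4104. C: 1.01 > 0.4104 → include.
Rate on top 2: 0.4596. F: 0.716 > 0.4596 → include.
Rate on top 3: 0.608. D: 0.354 < 0.608 → exclude; stop.
Optimal diet: E, C, F — 3 of 4 types.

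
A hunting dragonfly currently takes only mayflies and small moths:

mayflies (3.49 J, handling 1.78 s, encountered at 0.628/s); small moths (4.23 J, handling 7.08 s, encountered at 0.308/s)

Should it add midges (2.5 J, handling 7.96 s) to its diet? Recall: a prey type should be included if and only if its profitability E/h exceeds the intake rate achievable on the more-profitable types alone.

On mayflies and small moths alone, R = ΣλE/(1+Σλh) = 3.495/4.298 = 0.813 J/s.
midges: E/h = 2.5/7.96 = 0.3141 J/s.
Since 0.3141 < R, time spent handling midges is better spent searching.

No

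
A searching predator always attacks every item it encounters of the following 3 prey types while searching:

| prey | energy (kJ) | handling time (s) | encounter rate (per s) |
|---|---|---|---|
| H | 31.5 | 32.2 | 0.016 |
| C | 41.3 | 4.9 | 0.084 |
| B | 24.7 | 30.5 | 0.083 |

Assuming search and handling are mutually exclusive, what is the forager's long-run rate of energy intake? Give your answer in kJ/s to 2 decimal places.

R = (0.016×31.5 + 0.084×41.3 + 0.083×24.7) / (1 + 0.016×32.2 + 0.084×4.9 + 0.083×30.5) = 6.023/4.458 = 1.351 kJ/s.

1.35 kJ/s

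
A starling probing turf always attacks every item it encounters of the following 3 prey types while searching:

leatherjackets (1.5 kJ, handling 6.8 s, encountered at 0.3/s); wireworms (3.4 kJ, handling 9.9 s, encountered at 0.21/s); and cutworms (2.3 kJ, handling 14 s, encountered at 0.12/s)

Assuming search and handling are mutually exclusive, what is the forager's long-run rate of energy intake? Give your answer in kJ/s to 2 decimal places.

0.21 kJ/s

Energy encountered per unit search time: 0.3×1.5 + 0.21×3.4 + 0.12×2.3 = 1.44 kJ/s.
Handling time per unit search time: 0.3×6.8 + 0.21×9.9 + 0.12×14 = 5.799.
Rate = 1.44/(1 + 5.799) = 0.2118 kJ/s.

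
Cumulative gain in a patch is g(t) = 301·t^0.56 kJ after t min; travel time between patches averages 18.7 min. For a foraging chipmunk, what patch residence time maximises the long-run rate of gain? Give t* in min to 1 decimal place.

Maximise g(t)/(T+t): set derivative to zero → g'(t)(T+t) = g(t).
g'(t) = 0.56·301·t^-0.44. Setting 0.56·301·t^-0.44 = 301·t^0.56/(18.7+t) gives 0.56(18.7+t) = t, so 0.44·t = 0.56×18.7.
t* = 0.56×18.7/0.44 = 23.8 min.

23.8 min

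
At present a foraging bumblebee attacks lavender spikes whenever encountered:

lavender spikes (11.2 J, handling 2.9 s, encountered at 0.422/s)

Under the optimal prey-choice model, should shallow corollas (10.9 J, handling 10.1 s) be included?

On lavender spikes alone, R = ΣλE/(1+Σλh) = 4.726/2.224 = 2.125 J/s.
shallow corollas: E/h = 10.9/10.1 = 1.079 J/s.
1.079 < 2.125, so adding shallow corollas would lower the average — exclude it.

No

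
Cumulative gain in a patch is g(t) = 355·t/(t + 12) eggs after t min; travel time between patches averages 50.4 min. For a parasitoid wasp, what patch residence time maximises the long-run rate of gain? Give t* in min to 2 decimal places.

24.59 min

By the marginal value theorem, leave when the instantaneous gain rate g'(t) equals the habitat-wide average g(t)/(T + t).
g'(t) = 355·12/(t + 12)². Setting 355·12/(t+12)² = 355t/[(t+12)(50.4+t)] gives 12(50.4+t) = t(t+12), so t² = 12×50.4 = 604.8.
t* = √604.8 = 24.59 min.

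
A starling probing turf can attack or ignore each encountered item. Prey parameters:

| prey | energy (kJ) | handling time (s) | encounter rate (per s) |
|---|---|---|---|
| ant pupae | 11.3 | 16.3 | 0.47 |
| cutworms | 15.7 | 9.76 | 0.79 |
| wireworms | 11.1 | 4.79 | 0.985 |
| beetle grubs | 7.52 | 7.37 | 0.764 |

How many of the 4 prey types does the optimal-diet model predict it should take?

E/h in descending order: wireworms 2.32, cutworms 1.61, beetle grubs 1.02, ant pupae 0.693 kJ/s. The optimal diet is the largest prefix of this list for which every included type satisfies E_i/h_i > R on the types above it.
Rate on top 1: 1.912. cutworms: 1.61 < 1.912 → exclude; stop.
Optimal diet: wireworms — 1 of 4 types.

1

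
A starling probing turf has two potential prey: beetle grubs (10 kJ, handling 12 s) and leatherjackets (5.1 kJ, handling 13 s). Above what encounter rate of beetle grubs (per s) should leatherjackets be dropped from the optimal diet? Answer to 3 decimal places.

Drop leatherjackets once their profitability E₂/h₂ falls below the rate achievable on beetle grubs alone: E₂/h₂ = λE₁/(1 + λh₁).
Solve for λ: λE₁h₂ = E₂(1 + λh₁) → λ(E₁h₂ − E₂h₁) = E₂ → λ = E₂/(E₁h₂ − E₂h₁).
λ = 5.1/(10×13 − 5.1×12) = 5.1/68.8 = 0.07413 per s.

0.074 per s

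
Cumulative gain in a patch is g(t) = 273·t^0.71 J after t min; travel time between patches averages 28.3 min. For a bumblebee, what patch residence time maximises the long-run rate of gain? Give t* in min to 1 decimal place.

69.3 min

Optimal t* satisfies g'(t*) = g(t*)/(T + t*).
g'(t) = 0.71·273·t^-0.29. Setting 0.71·273·t^-0.29 = 273·t^0.71/(28.3+t) gives 0.71(28.3+t) = t, so 0.29·t = 0.71×28.3.
t* = 0.71×28.3/0.29 = 69.29 min.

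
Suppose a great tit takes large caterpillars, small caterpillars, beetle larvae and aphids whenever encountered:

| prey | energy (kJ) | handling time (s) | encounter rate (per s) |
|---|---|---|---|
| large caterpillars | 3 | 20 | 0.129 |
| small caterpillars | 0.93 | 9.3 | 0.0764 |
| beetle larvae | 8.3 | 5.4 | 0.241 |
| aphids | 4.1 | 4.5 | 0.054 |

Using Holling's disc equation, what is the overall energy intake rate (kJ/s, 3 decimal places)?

R = Σλ_iE_i / (1 + Σλ_ih_i)
Numerator: 0.129×3 + 0.0764×0.93 + 0.241×8.3 + 0.054×4.1 = 2.68
Denominator: 1 + 0.129×20 + 0.0764×9.3 + 0.241×5.4 + 0.054×4.5 = 5.835
R = 2.68/5.835 = 0.4593 kJ/s

0.459 kJ/s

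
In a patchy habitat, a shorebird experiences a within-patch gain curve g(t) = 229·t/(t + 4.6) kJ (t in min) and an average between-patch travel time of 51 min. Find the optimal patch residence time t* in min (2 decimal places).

Maximise g(t)/(T+t): set derivative to zero → g'(t)(T+t) = g(t).
g'(t) = 229·4.6/(t + 4.6)². Setting 229·4.6/(t+4.6)² = 229t/[(t+4.6)(51+t)] gives 4.6(51+t) = t(t+4.6), so t² = 4.6×51 = 234.6.
t* = √234.6 = 15.32 min.

15.32 min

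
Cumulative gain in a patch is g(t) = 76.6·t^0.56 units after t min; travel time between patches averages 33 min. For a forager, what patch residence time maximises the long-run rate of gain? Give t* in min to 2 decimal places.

By the marginal value theorem, leave when the instantaneous gain rate g'(t) equals the habitat-wide average g(t)/(T + t).
g'(t) = 0.56·76.6·t^-0.44. Setting 0.56·76.6·t^-0.44 = 76.6·t^0.56/(33+t) gives 0.56(33+t) = t, so 0.44·t = 0.56×33.
t* = 0.56×33/0.44 = 42 min.

42.00 min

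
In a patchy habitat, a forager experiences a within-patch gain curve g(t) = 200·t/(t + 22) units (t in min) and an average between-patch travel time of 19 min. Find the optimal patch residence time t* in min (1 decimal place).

By the marginal value theorem, leave when the instantaneous gain rate g'(t) equals the habitat-wide average g(t)/(T + t).
g'(t) = 200·22/(t + 22)². Setting 200·22/(t+22)² = 200t/[(t+22)(19+t)] gives 22(19+t) = t(t+22), so t² = 22×19 = 418.
t* = √418 = 20.45 min.

20.4 min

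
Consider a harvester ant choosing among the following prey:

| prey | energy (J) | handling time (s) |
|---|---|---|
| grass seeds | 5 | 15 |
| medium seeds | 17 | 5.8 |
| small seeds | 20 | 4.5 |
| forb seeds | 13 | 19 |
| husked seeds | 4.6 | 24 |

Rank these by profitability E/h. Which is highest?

In descending order of E/h:
small seeds: 20/4.5 = 4.44 J/s
medium seeds: 17/5.8 = 2.93 J/s
forb seeds: 13/19 = 0.684 J/s
grass seeds: 5/15 = 0.333 J/s
husked seeds: 4.6/24 = 0.192 J/s

small seeds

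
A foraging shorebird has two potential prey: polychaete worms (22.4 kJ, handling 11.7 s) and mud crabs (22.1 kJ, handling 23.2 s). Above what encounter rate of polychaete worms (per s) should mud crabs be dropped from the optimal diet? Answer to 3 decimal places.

0.085 per s

The zero-one rule: include mud crabs iff E₂/h₂ > λE₁/(1+λh₁). Equality gives the switch point.
λE₁h₂ = E₂ + λE₂h₁ ⇒ λ = E₂/(E₁h₂ − E₂h₁) = 22.1/(519.7 − 258.6) = 0.08464 per s.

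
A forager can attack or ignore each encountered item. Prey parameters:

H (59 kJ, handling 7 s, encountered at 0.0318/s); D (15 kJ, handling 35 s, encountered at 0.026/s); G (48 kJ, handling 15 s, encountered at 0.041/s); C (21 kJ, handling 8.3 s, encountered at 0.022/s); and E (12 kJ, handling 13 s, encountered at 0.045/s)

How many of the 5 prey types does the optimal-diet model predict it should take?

Rank by E/h (kJ/s): H 8.43, G 3.2, C 2.53, E 0.923, D 0.429. Include each in turn until the next type's E/h falls below the running intake rate.
Rate on top 1: 1.535. G: 3.2 > 1.535 → include.
Rate on top 2: 2.092. C: 2.53 > 2.092 → include.
Rate on top 3: 2.132. E: 0.923 < 2.132 → exclude; stop.
Optimal diet: H, G, C — 3 of 5 types.

3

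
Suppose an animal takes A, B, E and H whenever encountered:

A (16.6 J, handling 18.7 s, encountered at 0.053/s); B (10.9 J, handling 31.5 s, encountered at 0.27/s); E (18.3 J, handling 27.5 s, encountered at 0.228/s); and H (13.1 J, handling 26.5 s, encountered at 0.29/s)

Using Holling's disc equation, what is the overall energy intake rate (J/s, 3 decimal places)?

Energy encountered per unit search time: 0.053×16.6 + 0.27×10.9 + 0.228×18.3 + 0.29×13.1 = 11.79 J/s.
Handling time per unit search time: 0.053×18.7 + 0.27×31.5 + 0.228×27.5 + 0.29×26.5 = 23.45.
Rate = 11.79/(1 + 23.45) = 0.4824 J/s.

0.482 J/s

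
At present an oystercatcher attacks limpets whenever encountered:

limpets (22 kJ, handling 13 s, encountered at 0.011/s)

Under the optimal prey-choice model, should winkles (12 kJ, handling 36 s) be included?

Yes

On limpets alone, R = ΣλE/(1+Σλh) = 0.242/1.143 = 0.2117 kJ/s.
Profitability of winkles: 12/36 = 0.3333 kJ/s.
0.3333 > 0.2117, so adding winkles raises the average — include it.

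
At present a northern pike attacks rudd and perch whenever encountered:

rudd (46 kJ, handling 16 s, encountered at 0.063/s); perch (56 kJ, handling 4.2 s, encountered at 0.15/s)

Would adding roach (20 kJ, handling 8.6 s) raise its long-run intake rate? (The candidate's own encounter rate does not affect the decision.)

No

Current rate: (0.063×46 + 0.15×56)/(1 + 0.063×16 + 0.15×4.2) = 4.283 kJ/s.
roach: E/h = 20/8.6 = 2.326 kJ/s.
Since 2.326 < R, time spent handling roach is better spent searching.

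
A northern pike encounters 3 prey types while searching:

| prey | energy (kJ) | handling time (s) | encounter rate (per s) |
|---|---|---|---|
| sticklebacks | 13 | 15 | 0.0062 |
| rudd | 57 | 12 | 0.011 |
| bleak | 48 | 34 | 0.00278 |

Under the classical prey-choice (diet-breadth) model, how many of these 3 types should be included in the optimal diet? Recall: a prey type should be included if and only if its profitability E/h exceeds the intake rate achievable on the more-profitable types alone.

Rank by E/h (kJ/s): rudd 4.75, bleak 1.41, sticklebacks 0.867. Include each in turn until the next type's E/h falls below the running intake rate.
Rate on top 1: 0.5539. bleak: 1.41 > 0.5539 → include.
Rate on top 2: 0.62. sticklebacks: 0.867 > 0.62 → include.
Optimal diet: rudd, bleak, sticklebacks — 3 of 3 types.

3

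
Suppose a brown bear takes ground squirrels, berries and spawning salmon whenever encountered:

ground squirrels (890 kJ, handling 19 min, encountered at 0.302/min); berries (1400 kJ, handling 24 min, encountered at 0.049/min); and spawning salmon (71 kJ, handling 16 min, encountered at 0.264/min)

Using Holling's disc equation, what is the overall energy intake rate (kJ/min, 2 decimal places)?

29.34 kJ/min

R = (0.302×890 + 0.049×1400 + 0.264×71) / (1 + 0.302×19 + 0.049×24 + 0.264×16) = 356.1/12.14 = 29.34 kJ/min.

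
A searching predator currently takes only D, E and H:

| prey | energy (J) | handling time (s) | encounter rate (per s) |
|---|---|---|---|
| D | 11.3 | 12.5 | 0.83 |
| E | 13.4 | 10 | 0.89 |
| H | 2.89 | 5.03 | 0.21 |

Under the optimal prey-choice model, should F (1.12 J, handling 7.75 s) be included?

No

On D, E and H alone, R = ΣλE/(1+Σλh) = 21.91/21.33 = 1.027 J/s.
F: E/h = 1.12/7.75 = 0.1445 J/s.
Since 0.1445 < R, time spent handling F is better spent searching.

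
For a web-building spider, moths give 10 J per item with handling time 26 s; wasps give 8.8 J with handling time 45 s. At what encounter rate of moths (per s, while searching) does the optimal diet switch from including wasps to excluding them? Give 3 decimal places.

0.040 per s

Drop wasps once their profitability E₂/h₂ falls below the rate achievable on moths alone: E₂/h₂ = λE₁/(1 + λh₁).
Solve for λ: λE₁h₂ = E₂(1 + λh₁) → λ(E₁h₂ − E₂h₁) = E₂ → λ = E₂/(E₁h₂ − E₂h₁).
λ = 8.8/(10×45 − 8.8×26) = 8.8/221.2 = 0.03978 per s.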